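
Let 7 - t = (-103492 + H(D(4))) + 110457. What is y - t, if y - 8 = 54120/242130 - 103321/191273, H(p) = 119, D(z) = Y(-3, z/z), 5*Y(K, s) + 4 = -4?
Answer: 10937081806256/1543764383 ≈ 7084.7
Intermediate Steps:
Y(K, s) = -8/5 (Y(K, s) = -4/5 + (1/5)*(-4) = -4/5 - 4/5 = -8/5)
D(z) = -8/5
y = 11861267765/1543764383 (y = 8 + (54120/242130 - 103321/191273) = 8 + (54120*(1/242130) - 103321*1/191273) = 8 + (1804/8071 - 103321/191273) = 8 - 488847299/1543764383 = 11861267765/1543764383 ≈ 7.6833)
t = -7077 (t = 7 - ((-103492 + 119) + 110457) = 7 - (-103373 + 110457) = 7 - 1*7084 = 7 - 7084 = -7077)
y - t = 11861267765/1543764383 - 1*(-7077) = 11861267765/1543764383 + 7077 = 10937081806256/1543764383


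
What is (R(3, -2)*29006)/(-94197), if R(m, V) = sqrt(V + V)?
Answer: -58012*I/94197 ≈ -0.61586*I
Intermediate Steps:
R(m, V) = sqrt(2)*sqrt(V) (R(m, V) = sqrt(2*V) = sqrt(2)*sqrt(V))
(R(3, -2)*29006)/(-94197) = ((sqrt(2)*sqrt(-2))*29006)/(-94197) = ((sqrt(2)*(I*sqrt(2)))*29006)*(-1/94197) = ((2*I)*29006)*(-1/94197) = (58012*I)*(-1/94197) = -58012*I/94197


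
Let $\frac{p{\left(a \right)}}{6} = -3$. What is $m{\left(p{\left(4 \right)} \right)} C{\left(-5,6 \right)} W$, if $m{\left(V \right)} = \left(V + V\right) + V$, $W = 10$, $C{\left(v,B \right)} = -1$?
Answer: $540$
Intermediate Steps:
$p{\left(a \right)} = -18$ ($p{\left(a \right)} = 6 \left(-3\right) = -18$)
$m{\left(V \right)} = 3 V$ ($m{\left(V \right)} = 2 V + V = 3 V$)
$m{\left(p{\left(4 \right)} \right)} C{\left(-5,6 \right)} W = 3 \left(-18\right) \left(-1\right) 10 = \left(-54\right) \left(-1\right) 10 = 54 \cdot 10 = 540$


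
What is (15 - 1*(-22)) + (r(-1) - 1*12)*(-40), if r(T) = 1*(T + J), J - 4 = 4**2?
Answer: -243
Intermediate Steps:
J = 20 (J = 4 + 4**2 = 4 + 16 = 20)
r(T) = 20 + T (r(T) = 1*(T + 20) = 1*(20 + T) = 20 + T)
(15 - 1*(-22)) + (r(-1) - 1*12)*(-40) = (15 - 1*(-22)) + ((20 - 1) - 1*12)*(-40) = (15 + 22) + (19 - 12)*(-40) = 37 + 7*(-40) = 37 - 280 = -243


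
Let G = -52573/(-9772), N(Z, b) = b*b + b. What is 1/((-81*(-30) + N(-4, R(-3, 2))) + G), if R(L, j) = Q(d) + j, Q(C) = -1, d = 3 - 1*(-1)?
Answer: 9772/23818077 ≈ 0.00041028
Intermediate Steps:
d = 4 (d = 3 + 1 = 4)
R(L, j) = -1 + j
N(Z, b) = b + b² (N(Z, b) = b² + b = b + b²)
G = 52573/9772 (G = -52573*(-1/9772) = 52573/9772 ≈ 5.3800)
1/((-81*(-30) + N(-4, R(-3, 2))) + G) = 1/((-81*(-30) + (-1 + 2)*(1 + (-1 + 2))) + 52573/9772) = 1/((2430 + 1*(1 + 1)) + 52573/9772) = 1/((2430 + 1*2) + 52573/9772) = 1/((2430 + 2) + 52573/9772) = 1/(2432 + 52573/9772) = 1/(23818077/9772) = 9772/23818077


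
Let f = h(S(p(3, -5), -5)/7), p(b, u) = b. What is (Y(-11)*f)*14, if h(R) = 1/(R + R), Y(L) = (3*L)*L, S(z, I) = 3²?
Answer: 5929/3 ≈ 1976.3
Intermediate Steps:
S(z, I) = 9
Y(L) = 3*L²
h(R) = 1/(2*R)
f = 7/18 (f = 1/(2*((9/7))) = 1/(2*((9*(⅐)))) = 1/(2*(9/7)) = (½)*(7/9) = 7/18 ≈ 0.38889)
(Y(-11)*f)*14 = ((3*(-11)²)*(7/18))*14 = ((3*121)*(7/18))*14 = (363*(7/18))*14 = (847/6)*14 = 5929/3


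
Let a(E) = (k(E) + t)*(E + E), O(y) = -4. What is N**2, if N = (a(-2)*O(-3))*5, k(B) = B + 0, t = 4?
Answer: 25600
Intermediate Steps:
k(B) = B
a(E) = 2*E*(4 + E) (a(E) = (E + 4)*(E + E) = (4 + E)*(2*E) = 2*E*(4 + E))
N = 160 (N = ((2*(-2)*(4 - 2))*(-4))*5 = ((2*(-2)*2)*(-4))*5 = -8*(-4)*5 = 32*5 = 160)
N**2 = 160**2 = 25600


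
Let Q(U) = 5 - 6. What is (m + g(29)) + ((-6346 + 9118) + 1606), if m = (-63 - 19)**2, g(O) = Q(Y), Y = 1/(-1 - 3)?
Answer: 11101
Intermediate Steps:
Y = -1/4 (Y = 1/(-4) = -1/4 ≈ -0.25000)
Q(U) = -1
g(O) = -1
m = 6724 (m = (-82)**2 = 6724)
(m + g(29)) + ((-6346 + 9118) + 1606) = (6724 - 1) + ((-6346 + 9118) + 1606) = 6723 + (2772 + 1606) = 6723 + 4378 = 11101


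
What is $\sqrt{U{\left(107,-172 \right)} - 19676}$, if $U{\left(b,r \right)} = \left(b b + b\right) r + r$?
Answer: $2 i \sqrt{501870} \approx 1416.9 i$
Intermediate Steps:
$U{\left(b,r \right)} = r + r \left(b + b^{2}\right)$ ($U{\left(b,r \right)} = \left(b^{2} + b\right) r + r = \left(b + b^{2}\right) r + r = r \left(b + b^{2}\right) + r = r + r \left(b + b^{2}\right)$)
$\sqrt{U{\left(107,-172 \right)} - 19676} = \sqrt{- 172 \left(1 + 107 + 107^{2}\right) - 19676} = \sqrt{- 172 \left(1 + 107 + 11449\right) - 19676} = \sqrt{\left(-172\right) 11557 - 19676} = \sqrt{-1987804 - 19676} = \sqrt{-2007480} = 2 i \sqrt{501870}$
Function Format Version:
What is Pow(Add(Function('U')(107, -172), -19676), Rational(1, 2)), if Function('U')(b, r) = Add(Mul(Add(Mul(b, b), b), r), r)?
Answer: Mul(2, I, Pow(501870, Rational(1, 2))) ≈ Mul(1416.9, I)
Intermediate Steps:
Function('U')(b, r) = Add(r, Mul(r, Add(b, Pow(b, 2)))) (Function('U')(b, r) = Add(Mul(Add(Pow(b, 2), b), r), r) = Add(Mul(Add(b, Pow(b, 2)), r), r) = Add(Mul(r, Add(b, Pow(b, 2))), r) = Add(r, Mul(r, Add(b, Pow(b, 2)))))
Pow(Add(Function('U')(107, -172), -19676), Rational(1, 2)) = Pow(Add(Mul(-172, Add(1, 107, Pow(107, 2))), -19676), Rational(1, 2)) = Pow(Add(Mul(-172, Add(1, 107, 11449)), -19676), Rational(1, 2)) = Pow(Add(Mul(-172, 11557), -19676), Rational(1, 2)) = Pow(Add(-1987804, -19676), Rational(1, 2)) = Pow(-2007480, Rational(1, 2)) = Mul(2, I, Pow(501870, Rational(1, 2)))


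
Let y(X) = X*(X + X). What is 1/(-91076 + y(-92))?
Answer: -1/74148 ≈ -1.3487e-5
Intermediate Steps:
y(X) = 2*X² (y(X) = X*(2*X) = 2*X²)
1/(-91076 + y(-92)) = 1/(-91076 + 2*(-92)²) = 1/(-91076 + 2*8464) = 1/(-91076 + 16928) = 1/(-74148) = -1/74148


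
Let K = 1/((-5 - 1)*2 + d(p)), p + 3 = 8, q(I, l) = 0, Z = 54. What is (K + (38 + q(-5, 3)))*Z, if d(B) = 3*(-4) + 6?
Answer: 2049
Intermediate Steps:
p = 5 (p = -3 + 8 = 5)
d(B) = -6 (d(B) = -12 + 6 = -6)
K = -1/18 (K = 1/((-5 - 1)*2 - 6) = 1/(-6*2 - 6) = 1/(-12 - 6) = 1/(-18) = -1/18 ≈ -0.055556)
(K + (38 + q(-5, 3)))*Z = (-1/18 + (38 + 0))*54 = (-1/18 + 38)*54 = (683/18)*54 = 2049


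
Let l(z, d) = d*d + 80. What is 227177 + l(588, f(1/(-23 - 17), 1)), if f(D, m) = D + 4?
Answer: 363636481/1600 ≈ 2.2727e+5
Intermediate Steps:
f(D, m) = 4 + D
l(z, d) = 80 + d² (l(z, d) = d² + 80 = 80 + d²)
227177 + l(588, f(1/(-23 - 17), 1)) = 227177 + (80 + (4 + 1/(-23 - 17))²) = 227177 + (80 + (4 + 1/(-40))²) = 227177 + (80 + (4 - 1/40)²) = 227177 + (80 + (159/40)²) = 227177 + (80 + 25281/1600) = 227177 + 153281/1600 = 363636481/1600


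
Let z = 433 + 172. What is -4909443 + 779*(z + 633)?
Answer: -3945041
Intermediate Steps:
z = 605
-4909443 + 779*(z + 633) = -4909443 + 779*(605 + 633) = -4909443 + 779*1238 = -4909443 + 964402 = -3945041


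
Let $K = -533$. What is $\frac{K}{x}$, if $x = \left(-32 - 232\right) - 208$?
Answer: $\frac{533}{472} \approx 1.1292$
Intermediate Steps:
$x = -472$ ($x = -264 - 208 = -472$)
$\frac{K}{x} = - \frac{533}{-472} = \left(-533\right) \left(- \frac{1}{472}\right) = \frac{533}{472}$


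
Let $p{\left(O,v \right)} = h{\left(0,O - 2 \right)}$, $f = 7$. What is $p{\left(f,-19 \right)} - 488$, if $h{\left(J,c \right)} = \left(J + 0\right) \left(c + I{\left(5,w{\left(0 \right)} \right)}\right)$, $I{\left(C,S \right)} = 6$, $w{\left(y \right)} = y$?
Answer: $-488$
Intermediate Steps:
$h{\left(J,c \right)} = J \left(6 + c\right)$ ($h{\left(J,c \right)} = \left(J + 0\right) \left(c + 6\right) = J \left(6 + c\right)$)
$p{\left(O,v \right)} = 0$ ($p{\left(O,v \right)} = 0 \left(6 + \left(O - 2\right)\right) = 0 \left(6 + \left(-2 + O\right)\right) = 0 \left(4 + O\right) = 0$)
$p{\left(f,-19 \right)} - 488 = 0 - 488 = -488$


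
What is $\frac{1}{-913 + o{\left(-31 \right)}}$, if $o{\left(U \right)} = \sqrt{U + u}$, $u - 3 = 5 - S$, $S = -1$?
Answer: $- \frac{83}{75781} - \frac{i \sqrt{22}}{833591} \approx -0.0010953 - 5.6268 \cdot 10^{-6} i$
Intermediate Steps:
$u = 9$ ($u = 3 + \left(5 - -1\right) = 3 + \left(5 + 1\right) = 3 + 6 = 9$)
$o{\left(U \right)} = \sqrt{9 + U}$ ($o{\left(U \right)} = \sqrt{U + 9} = \sqrt{9 + U}$)
$\frac{1}{-913 + o{\left(-31 \right)}} = \frac{1}{-913 + \sqrt{9 - 31}} = \frac{1}{-913 + \sqrt{-22}} = \frac{1}{-913 + i \sqrt{22}}$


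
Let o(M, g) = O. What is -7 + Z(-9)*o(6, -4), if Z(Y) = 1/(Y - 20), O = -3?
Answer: -200/29 ≈ -6.8966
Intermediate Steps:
o(M, g) = -3
Z(Y) = 1/(-20 + Y)
-7 + Z(-9)*o(6, -4) = -7 - 3/(-20 - 9) = -7 - 3/(-29) = -7 - 1/29*(-3) = -7 + 3/29 = -200/29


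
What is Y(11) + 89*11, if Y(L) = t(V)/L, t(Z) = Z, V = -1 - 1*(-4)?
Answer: 10772/11 ≈ 979.27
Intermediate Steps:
V = 3 (V = -1 + 4 = 3)
Y(L) = 3/L
Y(11) + 89*11 = 3/11 + 89*11 = 3*(1/11) + 979 = 3/11 + 979 = 10772/11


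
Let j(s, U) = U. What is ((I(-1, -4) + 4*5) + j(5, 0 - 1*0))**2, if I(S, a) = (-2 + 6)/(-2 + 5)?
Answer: 4096/9 ≈ 455.11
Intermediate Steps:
I(S, a) = 4/3
((I(-1, -4) + 4*5) + j(5, 0 - 1*0))**2 = ((4/3 + 4*5) + (0 - 1*0))**2 = ((4/3 + 20) + (0 + 0))**2 = (64/3 + 0)**2 = (64/3)**2 = 4096/9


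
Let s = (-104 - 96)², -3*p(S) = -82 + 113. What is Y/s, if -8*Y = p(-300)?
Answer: 31/960000 ≈ 3.2292e-5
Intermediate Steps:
p(S) = -31/3 (p(S) = -(-82 + 113)/3 = -⅓*31 = -31/3)
s = 40000 (s = (-200)² = 40000)
Y = 31/24 (Y = -⅛*(-31/3) = 31/24 ≈ 1.2917)
Y/s = (31/24)/40000 = (31/24)*(1/40000) = 31/960000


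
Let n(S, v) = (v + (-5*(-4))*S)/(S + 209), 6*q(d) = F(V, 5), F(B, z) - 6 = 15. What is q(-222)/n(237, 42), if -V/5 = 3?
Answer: 1561/4782 ≈ 0.32643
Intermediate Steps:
V = -15 (V = -5*3 = -15)
F(B, z) = 21 (F(B, z) = 6 + 15 = 21)
q(d) = 7/2 (q(d) = (⅙)*21 = 7/2)
n(S, v) = (v + 20*S)/(209 + S)
q(-222)/n(237, 42) = 7/(2*(((42 + 20*237)/(209 + 237)))) = 7/(2*(((42 + 4740)/446))) = 7/(2*(((1/446)*4782))) = 7/(2*(2391/223)) = (7/2)*(223/2391) = 1561/4782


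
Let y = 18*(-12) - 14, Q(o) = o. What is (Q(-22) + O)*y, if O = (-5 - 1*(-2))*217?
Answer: 154790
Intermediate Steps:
O = -651 (O = (-5 + 2)*217 = -3*217 = -651)
y = -230 (y = -216 - 14 = -230)
(Q(-22) + O)*y = (-22 - 651)*(-230) = -673*(-230) = 154790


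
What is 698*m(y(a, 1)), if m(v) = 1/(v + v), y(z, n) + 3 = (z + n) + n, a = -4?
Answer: -349/5 ≈ -69.800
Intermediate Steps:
y(z, n) = -3 + z + 2*n (y(z, n) = -3 + ((z + n) + n) = -3 + ((n + z) + n) = -3 + (z + 2*n) = -3 + z + 2*n)
m(v) = 1/(2*v)
698*m(y(a, 1)) = 698*(1/(2*(-3 - 4 + 2*1))) = 698*(1/(2*(-3 - 4 + 2))) = 698*((1/2)/(-5)) = 698*((1/2)*(-1/5)) = 698*(-1/10) = -349/5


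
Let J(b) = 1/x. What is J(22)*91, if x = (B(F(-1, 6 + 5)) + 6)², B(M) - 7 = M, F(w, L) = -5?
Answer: 91/64 ≈ 1.4219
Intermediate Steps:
B(M) = 7 + M
x = 64 (x = ((7 - 5) + 6)² = (2 + 6)² = 8² = 64)
J(b) = 1/64
J(22)*91 = (1/64)*91 = 91/64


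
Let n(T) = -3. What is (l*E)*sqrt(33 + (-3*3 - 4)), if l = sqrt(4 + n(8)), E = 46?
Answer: 92*sqrt(5) ≈ 205.72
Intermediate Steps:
l = 1 (l = sqrt(4 - 3) = sqrt(1) = 1)
(l*E)*sqrt(33 + (-3*3 - 4)) = (1*46)*sqrt(33 + (-3*3 - 4)) = 46*sqrt(33 + (-9 - 4)) = 46*sqrt(33 - 13) = 46*sqrt(20) = 46*(2*sqrt(5)) = 92*sqrt(5)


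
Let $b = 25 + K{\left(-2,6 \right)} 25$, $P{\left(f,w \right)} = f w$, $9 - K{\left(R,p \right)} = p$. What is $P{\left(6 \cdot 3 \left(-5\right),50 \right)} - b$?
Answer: $-4600$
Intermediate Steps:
$K{\left(R,p \right)} = 9 - p$
$b = 100$ ($b = 25 + \left(9 - 6\right) 25 = 25 + 3 \cdot 25 = 25 + 75 = 100$)
$P{\left(6 \cdot 3 \left(-5\right),50 \right)} - b = 6 \cdot 3 \left(-5\right) 50 - 100 = 18 \left(-5\right) 50 - 100 = \left(-90\right) 50 - 100 = -4500 - 100 = -4600$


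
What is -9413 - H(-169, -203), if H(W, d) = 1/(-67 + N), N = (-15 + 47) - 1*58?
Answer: -875408/93 ≈ -9413.0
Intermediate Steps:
N = -26 (N = 32 - 58 = -26)
H(W, d) = -1/93 (H(W, d) = 1/(-67 - 26) = 1/(-93) = -1/93)
-9413 - H(-169, -203) = -9413 - 1*(-1/93) = -9413 + 1/93 = -875408/93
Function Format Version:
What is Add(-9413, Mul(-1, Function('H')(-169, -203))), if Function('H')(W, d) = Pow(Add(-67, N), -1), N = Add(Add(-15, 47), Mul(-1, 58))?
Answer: Rational(-875408, 93) ≈ -9413.0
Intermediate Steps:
N = -26 (N = Add(32, -58) = -26)
Function('H')(W, d) = Rational(-1, 93) (Function('H')(W, d) = Pow(Add(-67, -26), -1) = Pow(-93, -1) = Rational(-1, 93))
Add(-9413, Mul(-1, Function('H')(-169, -203))) = Add(-9413, Mul(-1, Rational(-1, 93))) = Add(-9413, Rational(1, 93)) = Rational(-875408, 93)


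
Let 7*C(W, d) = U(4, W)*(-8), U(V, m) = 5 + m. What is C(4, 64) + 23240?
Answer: 162608/7 ≈ 23230.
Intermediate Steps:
C(W, d) = -40/7 - 8*W/7 (C(W, d) = ((5 + W)*(-8))/7 = (-40 - 8*W)/7 = -40/7 - 8*W/7)
C(4, 64) + 23240 = (-40/7 - 8/7*4) + 23240 = (-40/7 - 32/7) + 23240 = -72/7 + 23240 = 162608/7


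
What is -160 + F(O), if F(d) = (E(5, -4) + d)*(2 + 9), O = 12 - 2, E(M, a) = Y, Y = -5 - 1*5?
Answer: -160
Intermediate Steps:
Y = -10 (Y = -5 - 5 = -10)
E(M, a) = -10
O = 10
F(d) = -110 + 11*d (F(d) = (-10 + d)*(2 + 9) = (-10 + d)*11 = -110 + 11*d)
-160 + F(O) = -160 + (-110 + 11*10) = -160 + (-110 + 110) = -160 + 0 = -160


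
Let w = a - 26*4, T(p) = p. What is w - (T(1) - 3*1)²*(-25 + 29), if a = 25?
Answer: -95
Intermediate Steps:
w = -79 (w = 25 - 26*4 = 25 - 104 = -79)
w - (T(1) - 3*1)²*(-25 + 29) = -79 - (1 - 3*1)²*(-25 + 29) = -79 - (1 - 3)²*4 = -79 - (-2)²*4 = -79 - 4*4 = -79 - 1*16 = -79 - 16 = -95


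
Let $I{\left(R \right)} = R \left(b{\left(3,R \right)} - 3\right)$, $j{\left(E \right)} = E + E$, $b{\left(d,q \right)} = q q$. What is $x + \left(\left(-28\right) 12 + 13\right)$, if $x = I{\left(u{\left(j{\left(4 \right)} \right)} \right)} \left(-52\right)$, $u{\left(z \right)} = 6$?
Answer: $-10619$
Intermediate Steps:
$b{\left(d,q \right)} = q^{2}$
$j{\left(E \right)} = 2 E$
$I{\left(R \right)} = R \left(-3 + R^{2}\right)$ ($I{\left(R \right)} = R \left(R^{2} - 3\right) = R \left(-3 + R^{2}\right)$)
$x = -10296$ ($x = 6 \left(-3 + 6^{2}\right) \left(-52\right) = 6 \left(-3 + 36\right) \left(-52\right) = 6 \cdot 33 \left(-52\right) = 198 \left(-52\right) = -10296$)
$x + \left(\left(-28\right) 12 + 13\right) = -10296 + \left(\left(-28\right) 12 + 13\right) = -10296 + \left(-336 + 13\right) = -10296 - 323 = -10619$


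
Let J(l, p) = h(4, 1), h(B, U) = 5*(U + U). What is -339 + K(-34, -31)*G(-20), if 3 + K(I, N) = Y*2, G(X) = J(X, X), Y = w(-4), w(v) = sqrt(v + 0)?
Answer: -369 + 40*I ≈ -369.0 + 40.0*I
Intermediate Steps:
w(v) = sqrt(v)
h(B, U) = 10*U (h(B, U) = 5*(2*U) = 10*U)
J(l, p) = 10 (J(l, p) = 10*1 = 10)
Y = 2*I (Y = sqrt(-4) = 2*I ≈ 2.0*I)
G(X) = 10
K(I, N) = -3 + 4*I (K(I, N) = -3 + (2*I)*2 = -3 + 4*I)
-339 + K(-34, -31)*G(-20) = -339 + (-3 + 4*I)*10 = -339 + (-30 + 40*I) = -369 + 40*I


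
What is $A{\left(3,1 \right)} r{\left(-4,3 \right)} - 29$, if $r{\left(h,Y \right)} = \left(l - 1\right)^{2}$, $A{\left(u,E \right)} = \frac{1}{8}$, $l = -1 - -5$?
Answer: $- \frac{223}{8} \approx -27.875$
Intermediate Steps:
$l = 4$ ($l = -1 + 5 = 4$)
$A{\left(u,E \right)} = \frac{1}{8}$
$r{\left(h,Y \right)} = 9$ ($r{\left(h,Y \right)} = \left(4 - 1\right)^{2} = 3^{2} = 9$)
$A{\left(3,1 \right)} r{\left(-4,3 \right)} - 29 = \frac{1}{8} \cdot 9 - 29 = \frac{9}{8} - 29 = - \frac{223}{8}$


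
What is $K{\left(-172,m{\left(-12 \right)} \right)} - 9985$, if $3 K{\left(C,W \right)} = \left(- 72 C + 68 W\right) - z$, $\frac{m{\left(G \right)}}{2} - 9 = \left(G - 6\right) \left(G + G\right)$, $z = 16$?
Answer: $\frac{42389}{3} \approx 14130.0$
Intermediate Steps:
$m{\left(G \right)} = 18 + 4 G \left(-6 + G\right)$ ($m{\left(G \right)} = 18 + 2 \left(G - 6\right) \left(G + G\right) = 18 + 2 \left(-6 + G\right) 2 G = 18 + 2 \cdot 2 G \left(-6 + G\right) = 18 + 4 G \left(-6 + G\right)$)
$K{\left(C,W \right)} = - \frac{16}{3} - 24 C + \frac{68 W}{3}$ ($K{\left(C,W \right)} = \frac{\left(- 72 C + 68 W\right) - 16}{3} = \frac{-16 - 72 C + 68 W}{3} = - \frac{16}{3} - 24 C + \frac{68 W}{3}$)
$K{\left(-172,m{\left(-12 \right)} \right)} - 9985 = \left(- \frac{16}{3} - -4128 + \frac{68 \left(18 - -288 + 4 \left(-12\right)^{2}\right)}{3}\right) - 9985 = \left(- \frac{16}{3} + 4128 + \frac{68 \left(18 + 288 + 4 \cdot 144\right)}{3}\right) - 9985 = \left(- \frac{16}{3} + 4128 + \frac{68 \left(18 + 288 + 576\right)}{3}\right) - 9985 = \left(- \frac{16}{3} + 4128 + \frac{68}{3} \cdot 882\right) - 9985 = \left(- \frac{16}{3} + 4128 + 19992\right) - 9985 = \frac{72344}{3} - 9985 = \frac{42389}{3}$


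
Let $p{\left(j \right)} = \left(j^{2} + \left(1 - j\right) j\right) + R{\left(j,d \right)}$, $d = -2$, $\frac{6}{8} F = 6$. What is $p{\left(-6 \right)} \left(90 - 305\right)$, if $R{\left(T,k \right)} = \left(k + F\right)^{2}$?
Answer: $-6450$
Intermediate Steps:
$F = 8$ ($F = \frac{4}{3} \cdot 6 = 8$)
$R{\left(T,k \right)} = \left(8 + k\right)^{2}$ ($R{\left(T,k \right)} = \left(k + 8\right)^{2} = \left(8 + k\right)^{2}$)
$p{\left(j \right)} = 36 + j^{2} + j \left(1 - j\right)$ ($p{\left(j \right)} = \left(j^{2} + \left(1 - j\right) j\right) + \left(8 - 2\right)^{2} = \left(j^{2} + j \left(1 - j\right)\right) + 6^{2} = \left(j^{2} + j \left(1 - j\right)\right) + 36 = 36 + j^{2} + j \left(1 - j\right)$)
$p{\left(-6 \right)} \left(90 - 305\right) = \left(36 - 6\right) \left(90 - 305\right) = 30 \left(-215\right) = -6450$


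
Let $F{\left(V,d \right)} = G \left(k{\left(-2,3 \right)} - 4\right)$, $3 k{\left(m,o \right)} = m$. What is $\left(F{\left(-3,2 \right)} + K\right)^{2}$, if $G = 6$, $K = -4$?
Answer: $1024$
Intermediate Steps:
$k{\left(m,o \right)} = \frac{m}{3}$
$F{\left(V,d \right)} = -28$ ($F{\left(V,d \right)} = 6 \left(\frac{1}{3} \left(-2\right) - 4\right) = 6 \left(- \frac{2}{3} - 4\right) = 6 \left(- \frac{14}{3}\right) = -28$)
$\left(F{\left(-3,2 \right)} + K\right)^{2} = \left(-28 - 4\right)^{2} = \left(-32\right)^{2} = 1024$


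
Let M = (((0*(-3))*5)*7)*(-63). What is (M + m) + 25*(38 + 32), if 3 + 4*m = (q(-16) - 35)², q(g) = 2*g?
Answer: 5743/2 ≈ 2871.5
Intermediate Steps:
m = 2243/2 (m = -¾ + (2*(-16) - 35)²/4 = -¾ + (-32 - 35)²/4 = -¾ + (¼)*(-67)² = -¾ + (¼)*4489 = -¾ + 4489/4 = 2243/2 ≈ 1121.5)
M = 0 (M = ((0*5)*7)*(-63) = (0*7)*(-63) = 0*(-63) = 0)
(M + m) + 25*(38 + 32) = (0 + 2243/2) + 25*(38 + 32) = 2243/2 + 25*70 = 2243/2 + 1750 = 5743/2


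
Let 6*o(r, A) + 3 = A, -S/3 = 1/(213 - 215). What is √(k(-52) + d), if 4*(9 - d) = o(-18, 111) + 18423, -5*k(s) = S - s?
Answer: I*√461195/10 ≈ 67.911*I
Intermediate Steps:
S = 3/2 (S = -3/(213 - 215) = -3/(-2) = -3*(-½) = 3/2 ≈ 1.5000)
k(s) = -3/10 + s/5 (k(s) = -(3/2 - s)/5 = -3/10 + s/5)
o(r, A) = -½ + A/6
d = -18405/4 (d = 9 - ((-½ + (⅙)*111) + 18423)/4 = 9 - ((-½ + 37/2) + 18423)/4 = 9 - (18 + 18423)/4 = 9 - ¼*18441 = 9 - 18441/4 = -18405/4 ≈ -4601.3)
√(k(-52) + d) = √((-3/10 + (⅕)*(-52)) - 18405/4) = √((-3/10 - 52/5) - 18405/4) = √(-107/10 - 18405/4) = √(-92239/20) = I*√461195/10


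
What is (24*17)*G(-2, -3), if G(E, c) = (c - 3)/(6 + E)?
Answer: -612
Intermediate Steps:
G(E, c) = (-3 + c)/(6 + E)
(24*17)*G(-2, -3) = (24*17)*((-3 - 3)/(6 - 2)) = 408*(-6/4) = 408*((1/4)*(-6)) = 408*(-3/2) = -612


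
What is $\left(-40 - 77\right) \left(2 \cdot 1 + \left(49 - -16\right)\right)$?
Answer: $-7839$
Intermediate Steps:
$\left(-40 - 77\right) \left(2 \cdot 1 + \left(49 - -16\right)\right) = \left(-40 - 77\right) \left(2 + \left(49 + 16\right)\right) = - 117 \left(2 + 65\right) = \left(-117\right) 67 = -7839$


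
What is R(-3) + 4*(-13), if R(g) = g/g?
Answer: -51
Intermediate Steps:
R(g) = 1
R(-3) + 4*(-13) = 1 + 4*(-13) = 1 - 52 = -51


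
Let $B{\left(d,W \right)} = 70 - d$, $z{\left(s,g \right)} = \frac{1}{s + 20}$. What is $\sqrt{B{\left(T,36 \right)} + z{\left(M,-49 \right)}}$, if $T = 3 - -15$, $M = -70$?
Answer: $\frac{\sqrt{5198}}{10} \approx 7.2097$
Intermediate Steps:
$z{\left(s,g \right)} = \frac{1}{20 + s}$
$T = 18$ ($T = 3 + 15 = 18$)
$\sqrt{B{\left(T,36 \right)} + z{\left(M,-49 \right)}} = \sqrt{\left(70 - 18\right) + \frac{1}{20 - 70}} = \sqrt{\left(70 - 18\right) + \frac{1}{-50}} = \sqrt{52 - \frac{1}{50}} = \sqrt{\frac{2599}{50}} = \frac{\sqrt{5198}}{10}$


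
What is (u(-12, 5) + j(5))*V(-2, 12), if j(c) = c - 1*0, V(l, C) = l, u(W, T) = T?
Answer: -20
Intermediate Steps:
j(c) = c (j(c) = c + 0 = c)
(u(-12, 5) + j(5))*V(-2, 12) = (5 + 5)*(-2) = 10*(-2) = -20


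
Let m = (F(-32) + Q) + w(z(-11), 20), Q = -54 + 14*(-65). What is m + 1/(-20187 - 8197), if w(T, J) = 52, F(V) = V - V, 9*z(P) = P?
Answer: -25886209/28384 ≈ -912.00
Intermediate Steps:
z(P) = P/9
F(V) = 0
Q = -964 (Q = -54 - 910 = -964)
m = -912 (m = (0 - 964) + 52 = -964 + 52 = -912)
m + 1/(-20187 - 8197) = -912 + 1/(-20187 - 8197) = -912 + 1/(-28384) = -912 - 1/28384 = -25886209/28384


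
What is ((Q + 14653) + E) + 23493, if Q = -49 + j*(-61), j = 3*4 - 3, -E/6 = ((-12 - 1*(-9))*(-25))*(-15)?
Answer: 44298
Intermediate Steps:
E = 6750 (E = -6*(-12 - 1*(-9))*(-25)*(-15) = -6*(-12 + 9)*(-25)*(-15) = -6*(-3*(-25))*(-15) = -450*(-15) = -6*(-1125) = 6750)
j = 9 (j = 12 - 3 = 9)
Q = -598 (Q = -49 + 9*(-61) = -49 - 549 = -598)
((Q + 14653) + E) + 23493 = ((-598 + 14653) + 6750) + 23493 = (14055 + 6750) + 23493 = 20805 + 23493 = 44298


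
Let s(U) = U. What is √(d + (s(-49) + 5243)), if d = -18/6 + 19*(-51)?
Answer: √4222 ≈ 64.977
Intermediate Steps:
d = -972 (d = -18*⅙ - 969 = -3 - 969 = -972)
√(d + (s(-49) + 5243)) = √(-972 + (-49 + 5243)) = √(-972 + 5194) = √4222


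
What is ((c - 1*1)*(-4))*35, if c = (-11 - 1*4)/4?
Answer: 665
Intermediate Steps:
c = -15/4 (c = (-11 - 4)*(1/4) = -15*1/4 = -15/4 ≈ -3.7500)
((c - 1*1)*(-4))*35 = ((-15/4 - 1*1)*(-4))*35 = ((-15/4 - 1)*(-4))*35 = -19/4*(-4)*35 = 19*35 = 665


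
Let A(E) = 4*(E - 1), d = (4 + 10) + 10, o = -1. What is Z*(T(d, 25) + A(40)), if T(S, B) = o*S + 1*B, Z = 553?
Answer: 86821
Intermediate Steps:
d = 24 (d = 14 + 10 = 24)
A(E) = -4 + 4*E (A(E) = 4*(-1 + E) = -4 + 4*E)
T(S, B) = B - S (T(S, B) = -S + 1*B = -S + B = B - S)
Z*(T(d, 25) + A(40)) = 553*((25 - 1*24) + (-4 + 4*40)) = 553*((25 - 24) + (-4 + 160)) = 553*(1 + 156) = 553*157 = 86821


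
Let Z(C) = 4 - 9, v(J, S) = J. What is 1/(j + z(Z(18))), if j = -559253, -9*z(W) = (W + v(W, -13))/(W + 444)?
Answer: -3951/2209608593 ≈ -1.7881e-6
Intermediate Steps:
Z(C) = -5
z(W) = -2*W/(9*(444 + W)) (z(W) = -(W + W)/(9*(W + 444)) = -2*W/(9*(444 + W)))
1/(j + z(Z(18))) = 1/(-559253 - 2*(-5)/(3996 + 9*(-5))) = 1/(-559253 - 2*(-5)/(3996 - 45)) = 1/(-559253 - 2*(-5)/3951) = 1/(-559253 - 2*(-5)*1/3951) = 1/(-559253 + 10/3951) = 1/(-2209608593/3951) = -3951/2209608593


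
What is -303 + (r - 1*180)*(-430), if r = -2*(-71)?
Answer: 16037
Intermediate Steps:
r = 142
-303 + (r - 1*180)*(-430) = -303 + (142 - 1*180)*(-430) = -303 + (142 - 180)*(-430) = -303 - 38*(-430) = -303 + 16340 = 16037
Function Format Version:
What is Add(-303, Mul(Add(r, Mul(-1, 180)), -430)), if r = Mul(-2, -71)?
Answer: 16037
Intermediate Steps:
r = 142
Add(-303, Mul(Add(r, Mul(-1, 180)), -430)) = Add(-303, Mul(Add(142, Mul(-1, 180)), -430)) = Add(-303, Mul(Add(142, -180), -430)) = Add(-303, Mul(-38, -430)) = Add(-303, 16340) = 16037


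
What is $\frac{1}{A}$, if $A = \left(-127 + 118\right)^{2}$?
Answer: $\frac{1}{81} \approx 0.012346$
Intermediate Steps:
$A = 81$ ($A = \left(-9\right)^{2} = 81$)
$\frac{1}{A} = \frac{1}{81}$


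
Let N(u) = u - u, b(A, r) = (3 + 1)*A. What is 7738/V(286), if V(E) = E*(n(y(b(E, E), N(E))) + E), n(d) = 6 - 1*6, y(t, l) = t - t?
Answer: 3869/40898 ≈ 0.094601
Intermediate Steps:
b(A, r) = 4*A
N(u) = 0
y(t, l) = 0
n(d) = 0 (n(d) = 6 - 6 = 0)
V(E) = E² (V(E) = E*(0 + E) = E*E = E²)
7738/V(286) = 7738/(286²) = 7738/81796 = 7738*(1/81796) = 3869/40898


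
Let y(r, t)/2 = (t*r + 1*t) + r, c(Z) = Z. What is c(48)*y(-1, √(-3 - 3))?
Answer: -96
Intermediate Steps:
y(r, t) = 2*r + 2*t + 2*r*t (y(r, t) = 2*((t*r + 1*t) + r) = 2*((r*t + t) + r) = 2*((t + r*t) + r) = 2*(r + t + r*t) = 2*r + 2*t + 2*r*t)
c(48)*y(-1, √(-3 - 3)) = 48*(2*(-1) + 2*√(-3 - 3) + 2*(-1)*√(-3 - 3)) = 48*(-2 + 2*√(-6) + 2*(-1)*√(-6)) = 48*(-2 + 2*(I*√6) + 2*(-1)*(I*√6)) = 48*(-2 + 2*I*√6 - 2*I*√6) = 48*(-2) = -96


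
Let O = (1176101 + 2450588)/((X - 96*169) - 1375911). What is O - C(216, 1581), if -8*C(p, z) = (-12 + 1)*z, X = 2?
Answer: -24239598515/11137064 ≈ -2176.5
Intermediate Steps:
C(p, z) = 11*z/8 (C(p, z) = -(-12 + 1)*z/8 = -(-11)*z/8 = 11*z/8)
O = -3626689/1392133 (O = (1176101 + 2450588)/((2 - 96*169) - 1375911) = 3626689/((2 - 16224) - 1375911) = 3626689/(-16222 - 1375911) = 3626689/(-1392133) = 3626689*(-1/1392133) = -3626689/1392133 ≈ -2.6051)
O - C(216, 1581) = -3626689/1392133 - 11*1581/8 = -3626689/1392133 - 1*17391/8 = -3626689/1392133 - 17391/8 = -24239598515/11137064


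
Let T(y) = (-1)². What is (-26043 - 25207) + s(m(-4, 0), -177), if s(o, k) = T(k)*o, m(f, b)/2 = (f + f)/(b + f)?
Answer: -51246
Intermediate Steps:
T(y) = 1
m(f, b) = 4*f/(b + f) (m(f, b) = 2*((f + f)/(b + f)) = 2*((2*f)/(b + f)) = 2*(2*f/(b + f)) = 4*f/(b + f))
s(o, k) = o (s(o, k) = 1*o = o)
(-26043 - 25207) + s(m(-4, 0), -177) = (-26043 - 25207) + 4*(-4)/(0 - 4) = -51250 + 4*(-4)/(-4) = -51250 + 4*(-4)*(-¼) = -51250 + 4 = -51246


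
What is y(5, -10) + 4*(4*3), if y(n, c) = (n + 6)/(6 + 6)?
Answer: 587/12 ≈ 48.917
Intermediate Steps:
y(n, c) = ½ + n/12 (y(n, c) = (6 + n)/12 = (6 + n)*(1/12) = ½ + n/12)
y(5, -10) + 4*(4*3) = (½ + (1/12)*5) + 4*(4*3) = (½ + 5/12) + 4*12 = 11/12 + 48 = 587/12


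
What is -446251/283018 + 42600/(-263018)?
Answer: -64714306159/37219414162 ≈ -1.7387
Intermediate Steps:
-446251/283018 + 42600/(-263018) = -446251*1/283018 + 42600*(-1/263018) = -446251/283018 - 21300/131509 = -64714306159/37219414162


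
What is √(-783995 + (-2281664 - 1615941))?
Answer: 40*I*√2926 ≈ 2163.7*I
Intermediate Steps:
√(-783995 + (-2281664 - 1615941)) = √(-783995 - 3897605) = √(-4681600) = 40*I*√2926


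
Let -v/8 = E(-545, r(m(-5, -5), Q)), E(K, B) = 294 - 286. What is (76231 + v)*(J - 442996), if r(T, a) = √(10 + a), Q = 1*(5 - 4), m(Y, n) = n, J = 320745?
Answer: -9311491917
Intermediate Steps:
Q = 1 (Q = 1*1 = 1)
E(K, B) = 8
v = -64 (v = -8*8 = -64)
(76231 + v)*(J - 442996) = (76231 - 64)*(320745 - 442996) = 76167*(-122251) = -9311491917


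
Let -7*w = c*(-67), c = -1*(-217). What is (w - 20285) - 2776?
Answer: -20984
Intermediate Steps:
c = 217
w = 2077 (w = -31*(-67) = -⅐*(-14539) = 2077)
(w - 20285) - 2776 = (2077 - 20285) - 2776 = -18208 - 2776 = -20984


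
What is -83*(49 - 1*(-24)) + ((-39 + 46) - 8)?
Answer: -6060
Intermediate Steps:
-83*(49 - 1*(-24)) + ((-39 + 46) - 8) = -83*(49 + 24) + (7 - 8) = -83*73 - 1 = -6059 - 1 = -6060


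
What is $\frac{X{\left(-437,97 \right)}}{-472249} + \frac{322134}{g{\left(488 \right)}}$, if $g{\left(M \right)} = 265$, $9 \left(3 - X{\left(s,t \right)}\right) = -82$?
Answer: $\frac{25832964253}{21251205} \approx 1215.6$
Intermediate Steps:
$X{\left(s,t \right)} = \frac{109}{9}$ ($X{\left(s,t \right)} = 3 - - \frac{82}{9} = 3 + \frac{82}{9} = \frac{109}{9}$)
$\frac{X{\left(-437,97 \right)}}{-472249} + \frac{322134}{g{\left(488 \right)}} = \frac{109}{9 \left(-472249\right)} + \frac{322134}{265} = \frac{109}{9} \left(- \frac{1}{472249}\right) + 322134 \cdot \frac{1}{265} = - \frac{109}{4250241} + \frac{6078}{5} = \frac{25832964253}{21251205}$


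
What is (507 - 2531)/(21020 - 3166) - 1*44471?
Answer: -396993629/8927 ≈ -44471.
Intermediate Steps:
(507 - 2531)/(21020 - 3166) - 1*44471 = -2024/17854 - 44471 = -2024*1/17854 - 44471 = -1012/8927 - 44471 = -396993629/8927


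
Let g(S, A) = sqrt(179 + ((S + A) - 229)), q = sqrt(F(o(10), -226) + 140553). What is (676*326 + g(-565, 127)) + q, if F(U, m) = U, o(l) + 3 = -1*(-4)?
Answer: 220376 + sqrt(140554) + 2*I*sqrt(122) ≈ 2.2075e+5 + 22.091*I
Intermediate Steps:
o(l) = 1 (o(l) = -3 - 1*(-4) = -3 + 4 = 1)
q = sqrt(140554) (q = sqrt(1 + 140553) = sqrt(140554) ≈ 374.91)
g(S, A) = sqrt(-50 + A + S) (g(S, A) = sqrt(179 + ((A + S) - 229)) = sqrt(179 + (-229 + A + S)) = sqrt(-50 + A + S))
(676*326 + g(-565, 127)) + q = (676*326 + sqrt(-50 + 127 - 565)) + sqrt(140554) = (220376 + sqrt(-488)) + sqrt(140554) = (220376 + 2*I*sqrt(122)) + sqrt(140554) = 220376 + sqrt(140554) + 2*I*sqrt(122)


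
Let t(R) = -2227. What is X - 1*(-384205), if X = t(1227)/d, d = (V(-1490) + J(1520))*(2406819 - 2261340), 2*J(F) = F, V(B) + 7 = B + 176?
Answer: 1844494053566/4800807 ≈ 3.8421e+5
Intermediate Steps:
V(B) = 169 + B (V(B) = -7 + (B + 176) = -7 + (176 + B) = 169 + B)
J(F) = F/2
d = -81613719 (d = ((169 - 1490) + (½)*1520)*(2406819 - 2261340) = (-1321 + 760)*145479 = -561*145479 = -81613719)
X = 131/4800807 (X = -2227/(-81613719) = -2227*(-1/81613719) = 131/4800807 ≈ 2.7287e-5)
X - 1*(-384205) = 131/4800807 - 1*(-384205) = 131/4800807 + 384205 = 1844494053566/4800807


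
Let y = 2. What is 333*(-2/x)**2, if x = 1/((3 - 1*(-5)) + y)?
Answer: 133200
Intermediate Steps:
x = 1/10 (x = 1/((3 - 1*(-5)) + 2) = 1/((3 + 5) + 2) = 1/(8 + 2) = 1/10 ≈ 0.10000)
333*(-2/x)**2 = 333*(-2/1/10)**2 = 333*(-2*10)**2 = 333*(-20)**2 = 333*400 = 133200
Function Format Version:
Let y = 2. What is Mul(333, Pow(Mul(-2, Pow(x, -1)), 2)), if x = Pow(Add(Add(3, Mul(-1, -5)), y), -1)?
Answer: 133200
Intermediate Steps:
x = Rational(1, 10) (x = Pow(Add(Add(3, Mul(-1, -5)), 2), -1) = Pow(Add(Add(3, 5), 2), -1) = Pow(Add(8, 2), -1) = Pow(10, -1) = Rational(1, 10) ≈ 0.10000)
Mul(333, Pow(Mul(-2, Pow(x, -1)), 2)) = Mul(333, Pow(Mul(-2, Pow(Rational(1, 10), -1)), 2)) = Mul(333, Pow(Mul(-2, 10), 2)) = Mul(333, Pow(-20, 2)) = Mul(333, 400) = 133200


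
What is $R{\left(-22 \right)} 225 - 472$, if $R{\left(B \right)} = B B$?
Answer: $108428$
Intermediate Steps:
$R{\left(B \right)} = B^{2}$
$R{\left(-22 \right)} 225 - 472 = \left(-22\right)^{2} \cdot 225 - 472 = 484 \cdot 225 - 472 = 108900 - 472 = 108428$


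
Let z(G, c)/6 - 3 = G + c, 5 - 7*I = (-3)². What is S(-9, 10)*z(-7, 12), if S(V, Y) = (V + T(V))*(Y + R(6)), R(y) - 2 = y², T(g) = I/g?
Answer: -144128/7 ≈ -20590.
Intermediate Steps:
I = -4/7 (I = 5/7 - ⅐*(-3)² = 5/7 - ⅐*9 = 5/7 - 9/7 = -4/7 ≈ -0.57143)
T(g) = -4/(7*g)
R(y) = 2 + y²
z(G, c) = 18 + 6*G + 6*c (z(G, c) = 18 + 6*(G + c) = 18 + (6*G + 6*c) = 18 + 6*G + 6*c)
S(V, Y) = (38 + Y)*(V - 4/(7*V)) (S(V, Y) = (V - 4/(7*V))*(Y + (2 + 6²)) = (V - 4/(7*V))*(Y + (2 + 36)) = (V - 4/(7*V))*(Y + 38) = (V - 4/(7*V))*(38 + Y) = (38 + Y)*(V - 4/(7*V)))
S(-9, 10)*z(-7, 12) = ((⅐)*(-152 - 4*10 + 7*(-9)²*(38 + 10))/(-9))*(18 + 6*(-7) + 6*12) = ((⅐)*(-⅑)*(-152 - 40 + 7*81*48))*(18 - 42 + 72) = ((⅐)*(-⅑)*(-152 - 40 + 27216))*48 = ((⅐)*(-⅑)*27024)*48 = -9008/21*48 = -144128/7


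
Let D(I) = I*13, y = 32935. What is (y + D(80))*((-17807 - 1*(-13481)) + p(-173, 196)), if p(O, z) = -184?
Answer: -153227250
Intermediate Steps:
D(I) = 13*I
(y + D(80))*((-17807 - 1*(-13481)) + p(-173, 196)) = (32935 + 13*80)*((-17807 - 1*(-13481)) - 184) = (32935 + 1040)*((-17807 + 13481) - 184) = 33975*(-4326 - 184) = 33975*(-4510) = -153227250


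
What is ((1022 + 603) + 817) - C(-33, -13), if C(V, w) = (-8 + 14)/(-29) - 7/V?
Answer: 2336989/957 ≈ 2442.0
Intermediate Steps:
C(V, w) = -6/29 - 7/V (C(V, w) = 6*(-1/29) - 7/V = -6/29 - 7/V)
((1022 + 603) + 817) - C(-33, -13) = ((1022 + 603) + 817) - (-6/29 - 7/(-33)) = (1625 + 817) - (-6/29 - 7*(-1/33)) = 2442 - (-6/29 + 7/33) = 2442 - 1*5/957 = 2442 - 5/957 = 2336989/957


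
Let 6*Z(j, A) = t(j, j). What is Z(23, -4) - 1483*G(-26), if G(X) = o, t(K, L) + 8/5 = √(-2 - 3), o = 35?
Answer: -778579/15 + I*√5/6 ≈ -51905.0 + 0.37268*I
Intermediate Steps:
t(K, L) = -8/5 + I*√5 (t(K, L) = -8/5 + √(-2 - 3) = -8/5 + √(-5) = -8/5 + I*√5)
Z(j, A) = -4/15 + I*√5/6 (Z(j, A) = (-8/5 + I*√5)/6 = -4/15 + I*√5/6)
G(X) = 35
Z(23, -4) - 1483*G(-26) = (-4/15 + I*√5/6) - 1483*35 = (-4/15 + I*√5/6) - 51905 = -778579/15 + I*√5/6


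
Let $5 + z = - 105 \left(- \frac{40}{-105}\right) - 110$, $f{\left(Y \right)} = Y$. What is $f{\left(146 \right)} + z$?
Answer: $-9$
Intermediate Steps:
$z = -155$ ($z = -5 - \left(110 + 105 \left(- \frac{40}{-105}\right)\right) = -5 - \left(110 + 105 \left(\left(-40\right) \left(- \frac{1}{105}\right)\right)\right) = -5 - 150 = -155$)
$f{\left(146 \right)} + z = 146 - 155 = -9$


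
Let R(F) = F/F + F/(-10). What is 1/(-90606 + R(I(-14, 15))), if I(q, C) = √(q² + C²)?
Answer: -9060500/820926602079 + 10*√421/820926602079 ≈ -1.1037e-5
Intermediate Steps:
I(q, C) = √(C² + q²)
R(F) = 1 - F/10 (R(F) = 1 + F*(-⅒) = 1 - F/10)
1/(-90606 + R(I(-14, 15))) = 1/(-90606 + (1 - √(15² + (-14)²)/10)) = 1/(-90606 + (1 - √(225 + 196)/10)) = 1/(-90606 + (1 - √421/10)) = 1/(-90605 - √421/10)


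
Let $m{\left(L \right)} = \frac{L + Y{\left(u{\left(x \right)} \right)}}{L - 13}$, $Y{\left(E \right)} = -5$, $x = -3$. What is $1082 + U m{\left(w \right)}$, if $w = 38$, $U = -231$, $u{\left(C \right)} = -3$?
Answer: $\frac{19427}{25} \approx 777.08$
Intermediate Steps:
$m{\left(L \right)} = \frac{-5 + L}{-13 + L}$ ($m{\left(L \right)} = \frac{L - 5}{L - 13} = \frac{-5 + L}{-13 + L}$)
$1082 + U m{\left(w \right)} = 1082 - 231 \frac{-5 + 38}{-13 + 38} = 1082 - 231 \cdot \frac{1}{25} \cdot 33 = 1082 - \frac{7623}{25} = \frac{19427}{25}$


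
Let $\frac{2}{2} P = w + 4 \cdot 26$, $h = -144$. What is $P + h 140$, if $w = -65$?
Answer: $-20121$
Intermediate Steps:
$P = 39$ ($P = -65 + 4 \cdot 26 = -65 + 104 = 39$)
$P + h 140 = 39 - 20160 = -20121$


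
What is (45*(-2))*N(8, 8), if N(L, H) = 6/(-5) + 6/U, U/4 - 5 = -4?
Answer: -27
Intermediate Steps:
U = 4 (U = 20 + 4*(-4) = 20 - 16 = 4)
N(L, H) = 3/10 (N(L, H) = 6/(-5) + 6/4 = 6*(-⅕) + 6*(¼) = -6/5 + 3/2 = 3/10)
(45*(-2))*N(8, 8) = (45*(-2))*(3/10) = -90*3/10 = -27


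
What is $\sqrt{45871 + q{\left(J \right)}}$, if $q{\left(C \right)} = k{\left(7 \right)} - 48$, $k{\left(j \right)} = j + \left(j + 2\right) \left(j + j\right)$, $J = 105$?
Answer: $2 \sqrt{11489} \approx 214.37$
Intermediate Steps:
$k{\left(j \right)} = j + 2 j \left(2 + j\right)$ ($k{\left(j \right)} = j + \left(2 + j\right) 2 j = j + 2 j \left(2 + j\right)$)
$q{\left(C \right)} = 85$ ($q{\left(C \right)} = 7 \left(5 + 2 \cdot 7\right) - 48 = 7 \left(5 + 14\right) - 48 = 7 \cdot 19 - 48 = 133 - 48 = 85$)
$\sqrt{45871 + q{\left(J \right)}} = \sqrt{45871 + 85} = \sqrt{45956} = 2 \sqrt{11489}$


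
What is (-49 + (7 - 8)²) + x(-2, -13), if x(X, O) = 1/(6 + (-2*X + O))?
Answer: -145/3 ≈ -48.333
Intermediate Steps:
x(X, O) = 1/(6 + O - 2*X) (x(X, O) = 1/(6 + (O - 2*X)) = 1/(6 + O - 2*X))
(-49 + (7 - 8)²) + x(-2, -13) = (-49 + (7 - 8)²) + 1/(6 - 13 - 2*(-2)) = (-49 + (-1)²) + 1/(6 - 13 + 4) = (-49 + 1) + 1/(-3) = -48 - ⅓ = -145/3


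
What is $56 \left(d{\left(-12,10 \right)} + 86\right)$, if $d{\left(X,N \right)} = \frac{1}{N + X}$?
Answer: $4788$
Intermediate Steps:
$56 \left(d{\left(-12,10 \right)} + 86\right) = 56 \left(\frac{1}{10 - 12} + 86\right) = 56 \left(\frac{1}{-2} + 86\right) = 56 \left(- \frac{1}{2} + 86\right) = 56 \cdot \frac{171}{2} = 4788$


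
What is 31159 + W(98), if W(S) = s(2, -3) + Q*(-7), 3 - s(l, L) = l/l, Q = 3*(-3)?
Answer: 31224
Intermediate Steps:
Q = -9
s(l, L) = 2 (s(l, L) = 3 - l/l = 3 - 1*1 = 3 - 1 = 2)
W(S) = 65 (W(S) = 2 - 9*(-7) = 2 + 63 = 65)
31159 + W(98) = 31159 + 65 = 31224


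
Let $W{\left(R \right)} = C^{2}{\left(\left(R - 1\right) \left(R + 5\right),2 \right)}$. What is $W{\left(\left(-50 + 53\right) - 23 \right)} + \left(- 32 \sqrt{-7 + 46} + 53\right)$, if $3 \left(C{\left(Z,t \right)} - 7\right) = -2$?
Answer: $\frac{838}{9} - 32 \sqrt{39} \approx -106.73$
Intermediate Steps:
$C{\left(Z,t \right)} = \frac{19}{3}$ ($C{\left(Z,t \right)} = 7 + \frac{1}{3} \left(-2\right) = 7 - \frac{2}{3} = \frac{19}{3}$)
$W{\left(R \right)} = \frac{361}{9}$ ($W{\left(R \right)} = \left(\frac{19}{3}\right)^{2} = \frac{361}{9}$)
$W{\left(\left(-50 + 53\right) - 23 \right)} + \left(- 32 \sqrt{-7 + 46} + 53\right) = \frac{361}{9} + \left(- 32 \sqrt{-7 + 46} + 53\right) = \frac{361}{9} + \left(- 32 \sqrt{39} + 53\right) = \frac{361}{9} + \left(53 - 32 \sqrt{39}\right) = \frac{838}{9} - 32 \sqrt{39}$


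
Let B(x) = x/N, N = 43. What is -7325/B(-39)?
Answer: 314975/39 ≈ 8076.3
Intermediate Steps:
B(x) = x/43
-7325/B(-39) = -7325/((1/43)*(-39)) = -7325/(-39/43) = -7325*(-43/39) = 314975/39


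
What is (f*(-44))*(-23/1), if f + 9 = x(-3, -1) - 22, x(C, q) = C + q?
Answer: -35420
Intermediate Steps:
f = -35 (f = -9 + ((-3 - 1) - 22) = -9 + (-4 - 22) = -9 - 26 = -35)
(f*(-44))*(-23/1) = (-35*(-44))*(-23/1) = 1540*(-23*1) = 1540*(-23) = -35420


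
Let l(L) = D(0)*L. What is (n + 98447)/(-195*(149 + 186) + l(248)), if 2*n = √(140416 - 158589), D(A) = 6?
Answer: -98447/63837 - I*√18173/127674 ≈ -1.5422 - 0.0010559*I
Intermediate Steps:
n = I*√18173/2 (n = √(140416 - 158589)/2 = √(-18173)/2 = (I*√18173)/2 = I*√18173/2 ≈ 67.404*I)
l(L) = 6*L
(n + 98447)/(-195*(149 + 186) + l(248)) = (I*√18173/2 + 98447)/(-195*(149 + 186) + 6*248) = (98447 + I*√18173/2)/(-195*335 + 1488) = (98447 + I*√18173/2)/(-65325 + 1488) = (98447 + I*√18173/2)/(-63837) = (98447 + I*√18173/2)*(-1/63837) = -98447/63837 - I*√18173/127674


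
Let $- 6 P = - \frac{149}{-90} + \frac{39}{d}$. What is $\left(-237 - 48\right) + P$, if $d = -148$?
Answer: $- \frac{11397871}{39960} \approx -285.23$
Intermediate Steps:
$P = - \frac{9271}{39960}$ ($P = - \frac{- \frac{149}{-90} + \frac{39}{-148}}{6} = - \frac{\left(-149\right) \left(- \frac{1}{90}\right) + 39 \left(- \frac{1}{148}\right)}{6} = - \frac{\frac{149}{90} - \frac{39}{148}}{6} = \left(- \frac{1}{6}\right) \frac{9271}{6660} = - \frac{9271}{39960} \approx -0.23201$)
$\left(-237 - 48\right) + P = \left(-237 - 48\right) - \frac{9271}{39960} = -285 - \frac{9271}{39960} = - \frac{11397871}{39960}$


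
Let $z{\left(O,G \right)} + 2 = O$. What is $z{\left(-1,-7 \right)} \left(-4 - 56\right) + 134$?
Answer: $314$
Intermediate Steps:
$z{\left(O,G \right)} = -2 + O$
$z{\left(-1,-7 \right)} \left(-4 - 56\right) + 134 = \left(-2 - 1\right) \left(-4 - 56\right) + 134 = \left(-3\right) \left(-60\right) + 134 = 180 + 134 = 314$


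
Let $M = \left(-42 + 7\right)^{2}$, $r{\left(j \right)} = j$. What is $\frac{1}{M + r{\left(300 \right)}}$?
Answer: $\frac{1}{1525} \approx 0.00065574$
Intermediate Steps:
$M = 1225$ ($M = \left(-35\right)^{2} = 1225$)
$\frac{1}{M + r{\left(300 \right)}} = \frac{1}{1225 + 300} = \frac{1}{1525}$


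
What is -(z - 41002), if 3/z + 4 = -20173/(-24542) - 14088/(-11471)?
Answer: 22508193338744/548932949 ≈ 41004.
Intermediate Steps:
z = -844563846/548932949 (z = 3/(-4 + (-20173/(-24542) - 14088/(-11471))) = 3/(-4 + (-20173*(-1/24542) - 14088*(-1/11471))) = 3/(-4 + (20173/24542 + 14088/11471)) = 3/(-4 + 577152179/281521282) = 3/(-548932949/281521282) = 3*(-281521282/548932949) = -844563846/548932949 ≈ -1.5386)
-(z - 41002) = -(-844563846/548932949 - 41002) = -1*(-22508193338744/548932949) = 22508193338744/548932949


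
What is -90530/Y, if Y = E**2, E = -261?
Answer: -90530/68121 ≈ -1.3290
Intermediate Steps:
Y = 68121 (Y = (-261)**2 = 68121)
-90530/Y = -90530/68121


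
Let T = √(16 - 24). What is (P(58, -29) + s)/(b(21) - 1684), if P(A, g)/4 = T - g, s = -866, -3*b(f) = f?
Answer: 750/1691 - 8*I*√2/1691 ≈ 0.44352 - 0.0066905*I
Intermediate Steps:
b(f) = -f/3
T = 2*I*√2 (T = √(-8) = 2*I*√2 ≈ 2.8284*I)
P(A, g) = -4*g + 8*I*√2 (P(A, g) = 4*(2*I*√2 - g) = 4*(-g + 2*I*√2) = -4*g + 8*I*√2)
(P(58, -29) + s)/(b(21) - 1684) = ((-4*(-29) + 8*I*√2) - 866)/(-⅓*21 - 1684) = ((116 + 8*I*√2) - 866)/(-7 - 1684) = (-750 + 8*I*√2)/(-1691) = (-750 + 8*I*√2)*(-1/1691) = 750/1691 - 8*I*√2/1691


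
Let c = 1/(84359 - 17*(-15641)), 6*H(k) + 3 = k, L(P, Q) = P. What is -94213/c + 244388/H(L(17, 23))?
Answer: -230989946532/7 ≈ -3.2999e+10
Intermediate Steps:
H(k) = -½ + k/6
c = 1/350256 (c = 1/(84359 + 265897) = 1/350256 ≈ 2.8551e-6)
-94213/c + 244388/H(L(17, 23)) = -94213/1/350256 + 244388/(-½ + (⅙)*17) = -94213*350256 + 244388/(-½ + 17/6) = -32998668528 + 244388/(7/3) = -32998668528 + 244388*(3/7) = -32998668528 + 733164/7 = -230989946532/7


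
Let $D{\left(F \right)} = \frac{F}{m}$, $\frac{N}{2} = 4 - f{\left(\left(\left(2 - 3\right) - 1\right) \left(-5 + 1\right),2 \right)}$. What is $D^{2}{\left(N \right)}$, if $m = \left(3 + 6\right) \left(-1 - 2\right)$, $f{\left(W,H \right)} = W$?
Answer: $\frac{64}{729} \approx 0.087791$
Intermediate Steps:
$m = -27$ ($m = 9 \left(-3\right) = -27$)
$N = -8$ ($N = 2 \left(4 - \left(\left(2 - 3\right) - 1\right) \left(-5 + 1\right)\right) = 2 \left(4 - \left(\left(2 - 3\right) - 1\right) \left(-4\right)\right) = 2 \left(4 - \left(-1 - 1\right) \left(-4\right)\right) = 2 \left(4 - \left(-2\right) \left(-4\right)\right) = 2 \left(4 - 8\right) = 2 \left(-4\right) = -8$)
$D{\left(F \right)} = - \frac{F}{27}$ ($D{\left(F \right)} = \frac{F}{-27} = F \left(- \frac{1}{27}\right) = - \frac{F}{27}$)
$D^{2}{\left(N \right)} = \left(\left(- \frac{1}{27}\right) \left(-8\right)\right)^{2} = \left(\frac{8}{27}\right)^{2} = \frac{64}{729}$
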